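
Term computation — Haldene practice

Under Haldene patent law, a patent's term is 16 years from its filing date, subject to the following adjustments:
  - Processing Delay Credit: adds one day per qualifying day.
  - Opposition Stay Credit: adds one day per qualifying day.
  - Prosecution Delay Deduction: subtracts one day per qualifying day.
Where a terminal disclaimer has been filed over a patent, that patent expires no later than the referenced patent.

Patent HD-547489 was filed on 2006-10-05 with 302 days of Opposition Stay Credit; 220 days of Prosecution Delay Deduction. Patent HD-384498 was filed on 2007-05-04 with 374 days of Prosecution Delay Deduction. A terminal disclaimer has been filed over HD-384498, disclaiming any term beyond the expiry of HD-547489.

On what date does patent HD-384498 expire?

2022-04-25

Natural term of HD-384498:
  Base: filing + 16 years → 4 May 2023.
  Prosecution Delay Deduction: −374 days → 25 April 2022.
Expiry of referenced patent HD-547489:
  Base: filing + 16 years → 5 October 2022.
  Opposition Stay Credit: +302 days → 3 August 2023.
  Prosecution Delay Deduction: −220 days → 26 December 2022.
Terminal disclaimer: HD-384498 expires on the earlier of 25 April 2022 and 26 December 2022.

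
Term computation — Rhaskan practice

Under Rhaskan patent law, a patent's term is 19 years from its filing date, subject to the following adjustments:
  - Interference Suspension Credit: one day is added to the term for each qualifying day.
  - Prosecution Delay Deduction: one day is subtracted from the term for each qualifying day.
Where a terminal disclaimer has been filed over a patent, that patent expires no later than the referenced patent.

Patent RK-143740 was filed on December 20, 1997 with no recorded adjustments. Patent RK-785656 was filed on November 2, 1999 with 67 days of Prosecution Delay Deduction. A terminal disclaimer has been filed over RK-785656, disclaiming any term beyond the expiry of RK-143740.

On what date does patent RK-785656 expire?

Natural term of RK-785656:
  Base: filing + 19 years → 2 November 2018.
  Prosecution Delay Deduction: −67 days → 27 August 2018.
Expiry of referenced patent RK-143740:
  Base: filing + 19 years → 20 December 2016.
Terminal disclaimer: RK-785656 expires on the earlier of 27 August 2018 and 20 December 2016.

2016-12-20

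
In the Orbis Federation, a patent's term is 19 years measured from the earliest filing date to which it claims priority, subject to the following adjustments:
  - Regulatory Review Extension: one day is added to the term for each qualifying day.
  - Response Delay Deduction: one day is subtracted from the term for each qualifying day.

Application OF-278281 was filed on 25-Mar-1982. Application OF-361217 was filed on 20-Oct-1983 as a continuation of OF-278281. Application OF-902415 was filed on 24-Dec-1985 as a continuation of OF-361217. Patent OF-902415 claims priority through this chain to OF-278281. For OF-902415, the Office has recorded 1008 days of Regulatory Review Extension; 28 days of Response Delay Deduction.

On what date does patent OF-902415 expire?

November 30, 2003

Earliest priority filing: 25 March 1982.
Base term: 25 March 1982 + 19 years → 25 March 2001.
Regulatory Review Extension: +1008 days → 28 December 2003.
Response Delay Deduction: −28 days → 30 November 2003.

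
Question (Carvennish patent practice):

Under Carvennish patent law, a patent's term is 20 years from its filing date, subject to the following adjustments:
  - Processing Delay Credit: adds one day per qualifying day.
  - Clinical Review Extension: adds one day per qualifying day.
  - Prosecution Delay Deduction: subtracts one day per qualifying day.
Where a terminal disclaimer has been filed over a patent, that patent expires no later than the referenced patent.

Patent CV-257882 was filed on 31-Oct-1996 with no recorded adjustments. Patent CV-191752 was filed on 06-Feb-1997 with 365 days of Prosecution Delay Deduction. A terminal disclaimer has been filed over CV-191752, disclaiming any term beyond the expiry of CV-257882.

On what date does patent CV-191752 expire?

2016-02-07

Natural term of CV-191752:
  Base: filing + 20 years → 6 February 2017.
  Prosecution Delay Deduction: −365 days → 7 February 2016.
Expiry of referenced patent CV-257882:
  Base: filing + 20 years → 31 October 2016.
Terminal disclaimer: CV-191752 expires on the earlier of 7 February 2016 and 31 October 2016.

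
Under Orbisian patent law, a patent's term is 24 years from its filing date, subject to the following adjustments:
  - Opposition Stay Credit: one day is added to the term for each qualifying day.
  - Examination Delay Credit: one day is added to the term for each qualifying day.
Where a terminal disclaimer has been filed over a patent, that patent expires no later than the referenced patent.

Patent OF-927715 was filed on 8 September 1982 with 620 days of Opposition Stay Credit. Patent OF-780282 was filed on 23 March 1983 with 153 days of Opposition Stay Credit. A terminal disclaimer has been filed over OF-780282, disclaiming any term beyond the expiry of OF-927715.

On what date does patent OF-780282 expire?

August 23, 2007

Natural term of OF-780282:
  Base: filing + 24 years → 23 March 2007.
  Opposition Stay Credit: +153 days → 23 August 2007.
Expiry of referenced patent OF-927715:
  Base: filing + 24 years → 8 September 2006.
  Opposition Stay Credit: +620 days → 20 May 2008.
Terminal disclaimer: OF-780282 expires on the earlier of 23 August 2007 and 20 May 2008.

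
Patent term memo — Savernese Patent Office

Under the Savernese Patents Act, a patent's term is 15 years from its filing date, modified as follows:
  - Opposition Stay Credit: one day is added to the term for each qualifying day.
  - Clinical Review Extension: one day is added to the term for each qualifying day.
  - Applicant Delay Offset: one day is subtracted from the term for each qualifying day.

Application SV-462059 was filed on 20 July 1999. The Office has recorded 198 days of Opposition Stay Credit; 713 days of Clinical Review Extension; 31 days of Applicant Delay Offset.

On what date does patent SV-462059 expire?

2016-12-16

Base term: filing date + 15 years → 20 July 2014.
Opposition Stay Credit: +198 days → 3 February 2015.
Clinical Review Extension: +713 days → 16 January 2017.
Applicant Delay Offset: −31 days → 16 December 2016.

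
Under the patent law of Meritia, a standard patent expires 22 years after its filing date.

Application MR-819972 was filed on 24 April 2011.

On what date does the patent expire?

Filing date + 22 years → 24 April 2033.

April 24, 2033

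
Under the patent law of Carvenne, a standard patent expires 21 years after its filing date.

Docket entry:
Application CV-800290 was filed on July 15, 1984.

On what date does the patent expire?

2005-07-15

Filing date + 21 years → 15 July 2005.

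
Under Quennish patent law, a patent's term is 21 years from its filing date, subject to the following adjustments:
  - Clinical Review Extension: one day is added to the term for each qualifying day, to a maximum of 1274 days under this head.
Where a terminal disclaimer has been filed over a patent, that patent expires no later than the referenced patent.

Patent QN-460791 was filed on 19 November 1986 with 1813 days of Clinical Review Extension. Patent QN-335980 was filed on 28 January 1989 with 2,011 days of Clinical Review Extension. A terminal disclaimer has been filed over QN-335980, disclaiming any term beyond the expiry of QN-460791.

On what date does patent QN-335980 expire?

Natural term of QN-335980:
  Base: filing + 21 years → 28 January 2010.
  Clinical Review Extension: 2011 days claimed exceeds the 1274-day cap, so +1274 days → 25 July 2013.
Expiry of referenced patent QN-460791:
  Base: filing + 21 years → 19 November 2007.
  Clinical Review Extension: 1813 days claimed exceeds the 1274-day cap, so +1274 days → 16 May 2011.
Terminal disclaimer: QN-335980 expires on the earlier of 25 July 2013 and 16 May 2011.

May 16, 2011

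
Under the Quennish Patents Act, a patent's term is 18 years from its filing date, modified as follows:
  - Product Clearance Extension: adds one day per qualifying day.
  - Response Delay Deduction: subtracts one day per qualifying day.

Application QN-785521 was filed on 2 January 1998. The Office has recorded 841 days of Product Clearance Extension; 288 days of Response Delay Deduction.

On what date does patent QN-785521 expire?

Base term: filing date + 18 years → 2 January 2016.
Product Clearance Extension: +841 days → 22 April 2018.
Response Delay Deduction: −288 days → 8 July 2017.

2017-07-08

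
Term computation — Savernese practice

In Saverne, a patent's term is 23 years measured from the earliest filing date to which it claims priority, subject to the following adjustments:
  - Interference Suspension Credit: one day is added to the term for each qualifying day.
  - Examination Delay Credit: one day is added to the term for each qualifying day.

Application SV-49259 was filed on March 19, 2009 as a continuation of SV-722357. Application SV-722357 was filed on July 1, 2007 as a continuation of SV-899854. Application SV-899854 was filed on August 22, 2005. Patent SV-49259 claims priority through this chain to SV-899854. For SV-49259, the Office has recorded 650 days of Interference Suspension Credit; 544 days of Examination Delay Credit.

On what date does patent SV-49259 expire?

Earliest priority filing: 22 August 2005.
Base term: 22 August 2005 + 23 years → 22 August 2028.
Interference Suspension Credit: +650 days → 3 June 2030.
Examination Delay Credit: +544 days → 29 November 2031.

2031-11-29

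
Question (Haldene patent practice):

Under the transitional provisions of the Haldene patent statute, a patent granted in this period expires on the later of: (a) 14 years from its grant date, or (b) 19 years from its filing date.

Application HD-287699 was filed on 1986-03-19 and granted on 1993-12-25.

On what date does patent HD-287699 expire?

2007-12-25

(a) grant + 14 years → 25 December 2007.
(b) filing + 19 years → 19 March 2005.
Later of the two: 25 December 2007.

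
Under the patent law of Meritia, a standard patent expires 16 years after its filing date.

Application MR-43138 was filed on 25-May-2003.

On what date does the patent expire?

May 25, 2019

Filing date + 16 years → 25 May 2019.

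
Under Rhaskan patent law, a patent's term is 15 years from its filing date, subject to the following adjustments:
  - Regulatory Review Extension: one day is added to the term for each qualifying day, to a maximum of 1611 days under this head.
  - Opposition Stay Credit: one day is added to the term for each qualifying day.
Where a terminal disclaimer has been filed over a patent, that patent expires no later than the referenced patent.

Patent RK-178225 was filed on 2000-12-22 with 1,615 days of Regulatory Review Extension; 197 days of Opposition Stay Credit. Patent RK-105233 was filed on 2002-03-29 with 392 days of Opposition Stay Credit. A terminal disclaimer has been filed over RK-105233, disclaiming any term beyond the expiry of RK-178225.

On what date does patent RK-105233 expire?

2018-04-25

Natural term of RK-105233:
  Base: filing + 15 years → 29 March 2017.
  Opposition Stay Credit: +392 days → 25 April 2018.
Expiry of referenced patent RK-178225:
  Base: filing + 15 years → 22 December 2015.
  Regulatory Review Extension: 1615 days claimed exceeds the 1611-day cap, so +1611 days → 20 May 2020.
  Opposition Stay Credit: +197 days → 3 December 2020.
Terminal disclaimer: RK-105233 expires on the earlier of 25 April 2018 and 3 December 2020.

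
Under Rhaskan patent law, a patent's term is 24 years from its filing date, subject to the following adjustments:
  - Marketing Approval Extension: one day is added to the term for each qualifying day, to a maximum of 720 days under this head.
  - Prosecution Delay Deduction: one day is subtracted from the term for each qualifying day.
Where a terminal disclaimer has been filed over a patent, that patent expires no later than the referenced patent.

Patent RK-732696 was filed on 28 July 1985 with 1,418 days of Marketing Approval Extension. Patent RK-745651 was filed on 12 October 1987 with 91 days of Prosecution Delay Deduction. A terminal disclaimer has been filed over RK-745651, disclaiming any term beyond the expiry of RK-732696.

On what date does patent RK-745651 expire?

Natural term of RK-745651:
  Base: filing + 24 years → 12 October 2011.
  Prosecution Delay Deduction: −91 days → 13 July 2011.
Expiry of referenced patent RK-732696:
  Base: filing + 24 years → 28 July 2009.
  Marketing Approval Extension: 1418 days claimed exceeds the 720-day cap, so +720 days → 18 July 2011.
Terminal disclaimer: RK-745651 expires on the earlier of 13 July 2011 and 18 July 2011.

2011-07-13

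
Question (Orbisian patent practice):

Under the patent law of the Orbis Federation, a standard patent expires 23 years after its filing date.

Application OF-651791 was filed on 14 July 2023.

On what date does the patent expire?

July 14, 2046

Filing date + 23 years → 14 July 2046.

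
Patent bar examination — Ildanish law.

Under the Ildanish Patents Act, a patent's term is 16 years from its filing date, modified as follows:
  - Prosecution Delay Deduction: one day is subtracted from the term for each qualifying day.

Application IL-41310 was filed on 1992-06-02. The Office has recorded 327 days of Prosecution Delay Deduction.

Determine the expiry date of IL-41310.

July 11, 2007

Base term: filing date + 16 years → 2 June 2008.
Prosecution Delay Deduction: −327 days → 11 July 2007.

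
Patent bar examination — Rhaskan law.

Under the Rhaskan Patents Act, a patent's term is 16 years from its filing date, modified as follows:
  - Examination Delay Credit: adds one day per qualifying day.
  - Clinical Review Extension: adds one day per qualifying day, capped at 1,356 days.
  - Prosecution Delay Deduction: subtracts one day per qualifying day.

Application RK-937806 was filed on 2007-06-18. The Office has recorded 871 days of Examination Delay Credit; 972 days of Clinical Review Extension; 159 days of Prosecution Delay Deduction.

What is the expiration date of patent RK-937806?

Base term: filing date + 16 years → 18 June 2023.
Examination Delay Credit: +871 days → 5 November 2025.
Clinical Review Extension: 972 days (within the 1356-day cap) → +972 days → 4 July 2028.
Prosecution Delay Deduction: −159 days → 27 January 2028.

2028-01-27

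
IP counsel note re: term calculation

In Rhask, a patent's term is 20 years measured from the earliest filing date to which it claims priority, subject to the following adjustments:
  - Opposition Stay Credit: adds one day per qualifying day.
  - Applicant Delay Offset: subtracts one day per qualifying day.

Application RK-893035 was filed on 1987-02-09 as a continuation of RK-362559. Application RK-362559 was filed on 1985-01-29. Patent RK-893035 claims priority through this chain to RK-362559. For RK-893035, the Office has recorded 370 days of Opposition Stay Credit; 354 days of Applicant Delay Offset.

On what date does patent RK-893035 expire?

February 14, 2005

Earliest priority filing: 29 January 1985.
Base term: 29 January 1985 + 20 years → 29 January 2005.
Opposition Stay Credit: +370 days → 3 February 2006.
Applicant Delay Offset: −354 days → 14 February 2005.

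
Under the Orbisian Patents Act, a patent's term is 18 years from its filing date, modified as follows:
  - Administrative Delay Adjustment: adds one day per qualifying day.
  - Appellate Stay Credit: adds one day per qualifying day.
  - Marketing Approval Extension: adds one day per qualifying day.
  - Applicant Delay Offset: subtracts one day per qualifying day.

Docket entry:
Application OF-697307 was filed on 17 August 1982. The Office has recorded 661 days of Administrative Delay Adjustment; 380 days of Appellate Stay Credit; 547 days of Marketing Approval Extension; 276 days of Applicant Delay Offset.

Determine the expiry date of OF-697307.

2004-03-21

Base term: filing date + 18 years → 17 August 2000.
Administrative Delay Adjustment: +661 days → 9 June 2002.
Appellate Stay Credit: +380 days → 24 June 2003.
Marketing Approval Extension: +547 days → 22 December 2004.
Applicant Delay Offset: −276 days → 21 March 2004.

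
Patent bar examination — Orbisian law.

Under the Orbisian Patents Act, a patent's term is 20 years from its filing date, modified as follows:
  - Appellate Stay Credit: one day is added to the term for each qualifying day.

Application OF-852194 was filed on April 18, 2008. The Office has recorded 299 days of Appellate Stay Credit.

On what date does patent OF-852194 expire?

2029-02-11

Base term: filing date + 20 years → 18 April 2028.
Appellate Stay Credit: +299 days → 11 February 2029.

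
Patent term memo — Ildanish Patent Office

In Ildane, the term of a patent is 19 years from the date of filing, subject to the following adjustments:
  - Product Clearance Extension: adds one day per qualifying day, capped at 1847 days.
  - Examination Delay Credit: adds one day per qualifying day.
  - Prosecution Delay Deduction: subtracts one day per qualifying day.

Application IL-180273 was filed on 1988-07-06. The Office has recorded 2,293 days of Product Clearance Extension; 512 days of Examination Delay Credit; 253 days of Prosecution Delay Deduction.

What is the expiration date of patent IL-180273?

Base term: filing date + 19 years → 6 July 2007.
Product Clearance Extension: 2293 days claimed exceeds the 1847-day cap, so +1847 days → 26 July 2012.
Examination Delay Credit: +512 days → 20 December 2013.
Prosecution Delay Deduction: −253 days → 11 April 2013.

April 11, 2013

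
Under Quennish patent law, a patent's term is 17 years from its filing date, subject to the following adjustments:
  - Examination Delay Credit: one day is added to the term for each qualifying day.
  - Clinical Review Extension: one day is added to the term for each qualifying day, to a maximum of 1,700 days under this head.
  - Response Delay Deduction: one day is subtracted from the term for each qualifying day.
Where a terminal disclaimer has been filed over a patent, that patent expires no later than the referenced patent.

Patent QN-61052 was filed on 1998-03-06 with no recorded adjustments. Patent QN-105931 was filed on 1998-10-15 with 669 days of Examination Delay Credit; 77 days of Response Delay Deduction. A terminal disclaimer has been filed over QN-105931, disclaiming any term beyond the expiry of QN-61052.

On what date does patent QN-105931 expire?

2015-03-06

Natural term of QN-105931:
  Base: filing + 17 years → 15 October 2015.
  Examination Delay Credit: +669 days → 14 August 2017.
  Response Delay Deduction: −77 days → 29 May 2017.
Expiry of referenced patent QN-61052:
  Base: filing + 17 years → 6 March 2015.
Terminal disclaimer: QN-105931 expires on the earlier of 29 May 2017 and 6 March 2015.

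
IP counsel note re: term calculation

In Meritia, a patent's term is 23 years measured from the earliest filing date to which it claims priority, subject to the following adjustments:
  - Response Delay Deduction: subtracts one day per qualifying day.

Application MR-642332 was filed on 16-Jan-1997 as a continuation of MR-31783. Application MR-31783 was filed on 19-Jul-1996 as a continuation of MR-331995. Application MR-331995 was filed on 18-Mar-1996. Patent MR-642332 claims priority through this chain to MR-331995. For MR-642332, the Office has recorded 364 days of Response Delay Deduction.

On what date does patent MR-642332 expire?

March 19, 2018

Earliest priority filing: 18 March 1996.
Base term: 18 March 1996 + 23 years → 18 March 2019.
Response Delay Deduction: −364 days → 19 March 2018.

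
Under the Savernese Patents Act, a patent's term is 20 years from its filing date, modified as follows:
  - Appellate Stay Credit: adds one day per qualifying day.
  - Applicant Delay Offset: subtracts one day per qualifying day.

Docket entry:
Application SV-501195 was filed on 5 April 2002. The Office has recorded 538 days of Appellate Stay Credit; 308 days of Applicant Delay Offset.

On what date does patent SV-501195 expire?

Base term: filing date + 20 years → 5 April 2022.
Appellate Stay Credit: +538 days → 25 September 2023.
Applicant Delay Offset: −308 days → 21 November 2022.

November 21, 2022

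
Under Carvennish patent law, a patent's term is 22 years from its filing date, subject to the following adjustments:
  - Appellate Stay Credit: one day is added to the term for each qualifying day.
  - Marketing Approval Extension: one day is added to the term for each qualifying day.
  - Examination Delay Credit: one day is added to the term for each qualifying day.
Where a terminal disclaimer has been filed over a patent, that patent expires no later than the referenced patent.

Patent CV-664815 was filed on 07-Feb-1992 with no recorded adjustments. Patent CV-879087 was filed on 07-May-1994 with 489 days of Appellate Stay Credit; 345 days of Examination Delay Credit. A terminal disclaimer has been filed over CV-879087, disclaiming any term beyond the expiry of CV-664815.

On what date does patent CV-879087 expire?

Natural term of CV-879087:
  Base: filing + 22 years → 7 May 2016.
  Appellate Stay Credit: +489 days → 8 September 2017.
  Examination Delay Credit: +345 days → 19 August 2018.
Expiry of referenced patent CV-664815:
  Base: filing + 22 years → 7 February 2014.
Terminal disclaimer: CV-879087 expires on the earlier of 19 August 2018 and 7 February 2014.

2014-02-07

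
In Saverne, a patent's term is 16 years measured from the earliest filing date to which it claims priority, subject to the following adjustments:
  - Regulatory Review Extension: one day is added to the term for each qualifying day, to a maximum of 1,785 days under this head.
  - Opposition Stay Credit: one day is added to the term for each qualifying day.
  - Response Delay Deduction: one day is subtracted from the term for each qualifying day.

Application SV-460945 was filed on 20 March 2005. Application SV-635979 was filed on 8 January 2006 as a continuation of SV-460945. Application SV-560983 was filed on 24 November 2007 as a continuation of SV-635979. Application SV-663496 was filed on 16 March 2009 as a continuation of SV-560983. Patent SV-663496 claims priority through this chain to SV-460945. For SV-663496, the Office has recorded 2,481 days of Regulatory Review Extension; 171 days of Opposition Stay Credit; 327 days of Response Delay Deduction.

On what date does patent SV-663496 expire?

Earliest priority filing: 20 March 2005.
Base term: 20 March 2005 + 16 years → 20 March 2021.
Regulatory Review Extension: 2481 days claimed exceeds the 1785-day cap, so +1785 days → 7 February 2026.
Opposition Stay Credit: +171 days → 28 July 2026.
Response Delay Deduction: −327 days → 4 September 2025.

September 4, 2025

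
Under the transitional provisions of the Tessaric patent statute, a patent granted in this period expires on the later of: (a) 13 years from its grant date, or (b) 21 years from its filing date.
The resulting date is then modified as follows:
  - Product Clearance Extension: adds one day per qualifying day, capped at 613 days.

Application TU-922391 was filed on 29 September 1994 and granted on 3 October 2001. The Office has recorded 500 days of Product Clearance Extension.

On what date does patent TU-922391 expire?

(a) grant + 13 years → 3 October 2014.
(b) filing + 21 years → 29 September 2015.
Later of the two: 29 September 2015.
Product Clearance Extension: 500 days (within the 613-day cap) → +500 days → 10 February 2017.

February 10, 2017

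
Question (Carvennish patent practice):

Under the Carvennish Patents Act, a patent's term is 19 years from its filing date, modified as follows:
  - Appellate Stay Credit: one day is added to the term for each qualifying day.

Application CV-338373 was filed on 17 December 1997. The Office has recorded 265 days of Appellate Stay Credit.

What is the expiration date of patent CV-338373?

September 8, 2017

Base term: filing date + 19 years → 17 December 2016.
Appellate Stay Credit: +265 days → 8 September 2017.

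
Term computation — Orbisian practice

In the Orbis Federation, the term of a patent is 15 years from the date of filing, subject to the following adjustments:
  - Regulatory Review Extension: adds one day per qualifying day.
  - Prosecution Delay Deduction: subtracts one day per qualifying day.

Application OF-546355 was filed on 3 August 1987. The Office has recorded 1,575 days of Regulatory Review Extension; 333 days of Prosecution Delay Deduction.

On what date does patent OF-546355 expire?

Base term: filing date + 15 years → 3 August 2002.
Regulatory Review Extension: +1575 days → 25 November 2006.
Prosecution Delay Deduction: −333 days → 27 December 2005.

2005-12-27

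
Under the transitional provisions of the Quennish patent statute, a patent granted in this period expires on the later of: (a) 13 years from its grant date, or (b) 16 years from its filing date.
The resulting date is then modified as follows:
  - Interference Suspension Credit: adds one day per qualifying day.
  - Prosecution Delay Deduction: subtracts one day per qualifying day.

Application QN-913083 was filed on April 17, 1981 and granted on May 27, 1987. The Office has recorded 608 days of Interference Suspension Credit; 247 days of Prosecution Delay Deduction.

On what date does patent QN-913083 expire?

(a) grant + 13 years → 27 May 2000.
(b) filing + 16 years → 17 April 1997.
Later of the two: 27 May 2000.
Interference Suspension Credit: +608 days → 25 January 2002.
Prosecution Delay Deduction: −247 days → 23 May 2001.

May 23, 2001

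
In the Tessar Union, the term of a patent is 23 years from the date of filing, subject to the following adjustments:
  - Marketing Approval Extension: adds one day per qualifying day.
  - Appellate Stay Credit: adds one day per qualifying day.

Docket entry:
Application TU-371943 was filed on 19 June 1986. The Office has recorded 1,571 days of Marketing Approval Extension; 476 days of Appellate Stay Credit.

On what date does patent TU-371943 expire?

January 26, 2015

Base term: filing date + 23 years → 19 June 2009.
Marketing Approval Extension: +1571 days → 7 October 2013.
Appellate Stay Credit: +476 days → 26 January 2015.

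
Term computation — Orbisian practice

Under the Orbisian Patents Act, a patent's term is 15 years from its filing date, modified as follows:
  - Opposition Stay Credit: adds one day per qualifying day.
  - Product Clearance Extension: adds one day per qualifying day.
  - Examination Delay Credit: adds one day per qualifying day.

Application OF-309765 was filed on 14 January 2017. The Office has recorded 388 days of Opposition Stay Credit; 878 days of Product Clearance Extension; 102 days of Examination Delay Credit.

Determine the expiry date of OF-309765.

Base term: filing date + 15 years → 14 January 2032.
Opposition Stay Credit: +388 days → 5 February 2033.
Product Clearance Extension: +878 days → 3 July 2035.
Examination Delay Credit: +102 days → 13 October 2035.

2035-10-13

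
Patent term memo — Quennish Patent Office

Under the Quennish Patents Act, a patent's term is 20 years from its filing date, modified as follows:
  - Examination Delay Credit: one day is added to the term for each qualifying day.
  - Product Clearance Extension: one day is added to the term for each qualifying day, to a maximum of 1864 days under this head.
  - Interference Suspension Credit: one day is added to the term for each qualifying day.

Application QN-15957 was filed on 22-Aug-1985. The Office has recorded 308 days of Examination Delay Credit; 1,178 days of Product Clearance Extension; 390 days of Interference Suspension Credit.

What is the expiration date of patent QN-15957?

Base term: filing date + 20 years → 22 August 2005.
Examination Delay Credit: +308 days → 26 June 2006.
Product Clearance Extension: 1178 days (within the 1864-day cap) → +1178 days → 16 September 2009.
Interference Suspension Credit: +390 days → 11 October 2010.

2010-10-11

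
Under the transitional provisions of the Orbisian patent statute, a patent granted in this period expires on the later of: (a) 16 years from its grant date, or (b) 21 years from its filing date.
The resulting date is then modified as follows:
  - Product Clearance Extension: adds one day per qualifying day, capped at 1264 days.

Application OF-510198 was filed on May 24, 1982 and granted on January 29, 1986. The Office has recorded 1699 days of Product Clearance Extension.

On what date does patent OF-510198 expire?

(a) grant + 16 years → 29 January 2002.
(b) filing + 21 years → 24 May 2003.
Later of the two: 24 May 2003.
Product Clearance Extension: 1699 days claimed exceeds the 1264-day cap, so +1264 days → 8 November 2006.

2006-11-08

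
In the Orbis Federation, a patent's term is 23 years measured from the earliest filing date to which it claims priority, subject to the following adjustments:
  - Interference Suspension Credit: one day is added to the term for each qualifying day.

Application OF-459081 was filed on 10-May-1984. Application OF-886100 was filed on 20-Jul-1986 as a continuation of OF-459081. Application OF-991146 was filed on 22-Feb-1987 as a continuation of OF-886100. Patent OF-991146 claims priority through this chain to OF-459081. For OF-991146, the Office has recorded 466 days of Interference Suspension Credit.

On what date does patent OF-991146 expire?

Earliest priority filing: 10 May 1984.
Base term: 10 May 1984 + 23 years → 10 May 2007.
Interference Suspension Credit: +466 days → 18 August 2008.

2008-08-18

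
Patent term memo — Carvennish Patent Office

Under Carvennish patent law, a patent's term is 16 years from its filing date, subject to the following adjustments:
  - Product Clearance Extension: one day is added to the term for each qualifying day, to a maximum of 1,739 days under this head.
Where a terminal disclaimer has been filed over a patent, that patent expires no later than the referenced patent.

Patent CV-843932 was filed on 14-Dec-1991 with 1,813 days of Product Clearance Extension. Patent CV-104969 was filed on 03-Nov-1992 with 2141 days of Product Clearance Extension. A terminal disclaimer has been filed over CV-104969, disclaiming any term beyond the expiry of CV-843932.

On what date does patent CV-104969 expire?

September 17, 2012

Natural term of CV-104969:
  Base: filing + 16 years → 3 November 2008.
  Product Clearance Extension: 2141 days claimed exceeds the 1739-day cap, so +1739 days → 8 August 2013.
Expiry of referenced patent CV-843932:
  Base: filing + 16 years → 14 December 2007.
  Product Clearance Extension: 1813 days claimed exceeds the 1739-day cap, so +1739 days → 17 September 2012.
Terminal disclaimer: CV-104969 expires on the earlier of 8 August 2013 and 17 September 2012.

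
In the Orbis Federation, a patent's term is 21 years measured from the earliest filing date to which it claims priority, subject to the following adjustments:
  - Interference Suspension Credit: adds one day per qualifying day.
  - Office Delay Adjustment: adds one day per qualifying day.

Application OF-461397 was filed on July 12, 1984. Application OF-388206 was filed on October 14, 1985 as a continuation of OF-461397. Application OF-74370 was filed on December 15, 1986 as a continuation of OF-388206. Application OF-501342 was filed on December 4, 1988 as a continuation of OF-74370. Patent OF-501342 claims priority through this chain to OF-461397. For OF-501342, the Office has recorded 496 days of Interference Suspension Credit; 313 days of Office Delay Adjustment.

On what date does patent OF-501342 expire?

Earliest priority filing: 12 July 1984.
Base term: 12 July 1984 + 21 years → 12 July 2005.
Interference Suspension Credit: +496 days → 20 November 2006.
Office Delay Adjustment: +313 days → 29 September 2007.

2007-09-29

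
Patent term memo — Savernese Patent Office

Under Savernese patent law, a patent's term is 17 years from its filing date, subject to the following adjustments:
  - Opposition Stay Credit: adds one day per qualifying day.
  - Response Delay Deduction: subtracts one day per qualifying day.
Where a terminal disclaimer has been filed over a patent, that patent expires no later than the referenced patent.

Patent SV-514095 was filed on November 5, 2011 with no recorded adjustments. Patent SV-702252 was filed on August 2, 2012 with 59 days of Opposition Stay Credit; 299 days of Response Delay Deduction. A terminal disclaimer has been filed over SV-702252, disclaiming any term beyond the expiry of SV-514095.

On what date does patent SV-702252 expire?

Natural term of SV-702252:
  Base: filing + 17 years → 2 August 2029.
  Opposition Stay Credit: +59 days → 30 September 2029.
  Response Delay Deduction: −299 days → 5 December 2028.
Expiry of referenced patent SV-514095:
  Base: filing + 17 years → 5 November 2028.
Terminal disclaimer: SV-702252 expires on the earlier of 5 December 2028 and 5 November 2028.

November 5, 2028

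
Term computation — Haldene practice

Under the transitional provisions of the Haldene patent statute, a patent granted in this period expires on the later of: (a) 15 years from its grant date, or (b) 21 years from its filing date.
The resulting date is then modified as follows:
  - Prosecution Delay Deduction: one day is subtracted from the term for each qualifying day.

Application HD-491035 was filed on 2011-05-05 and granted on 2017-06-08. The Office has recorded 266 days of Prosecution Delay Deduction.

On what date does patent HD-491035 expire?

September 16, 2031

(a) grant + 15 years → 8 June 2032.
(b) filing + 21 years → 5 May 2032.
Later of the two: 8 June 2032.
Prosecution Delay Deduction: −266 days → 16 September 2031.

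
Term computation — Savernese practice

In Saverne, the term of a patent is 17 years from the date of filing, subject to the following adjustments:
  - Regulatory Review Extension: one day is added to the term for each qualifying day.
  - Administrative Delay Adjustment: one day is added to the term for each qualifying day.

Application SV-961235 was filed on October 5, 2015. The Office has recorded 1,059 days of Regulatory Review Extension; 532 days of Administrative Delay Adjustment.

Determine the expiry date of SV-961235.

Base term: filing date + 17 years → 5 October 2032.
Regulatory Review Extension: +1059 days → 30 August 2035.
Administrative Delay Adjustment: +532 days → 12 February 2037.

2037-02-12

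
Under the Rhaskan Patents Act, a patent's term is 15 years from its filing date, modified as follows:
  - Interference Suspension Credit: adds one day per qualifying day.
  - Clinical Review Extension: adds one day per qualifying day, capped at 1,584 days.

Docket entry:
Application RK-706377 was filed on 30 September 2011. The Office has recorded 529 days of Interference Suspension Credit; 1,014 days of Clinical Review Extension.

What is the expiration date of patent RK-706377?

2030-12-21

Base term: filing date + 15 years → 30 September 2026.
Interference Suspension Credit: +529 days → 12 March 2028.
Clinical Review Extension: 1014 days (within the 1584-day cap) → +1014 days → 21 December 2030.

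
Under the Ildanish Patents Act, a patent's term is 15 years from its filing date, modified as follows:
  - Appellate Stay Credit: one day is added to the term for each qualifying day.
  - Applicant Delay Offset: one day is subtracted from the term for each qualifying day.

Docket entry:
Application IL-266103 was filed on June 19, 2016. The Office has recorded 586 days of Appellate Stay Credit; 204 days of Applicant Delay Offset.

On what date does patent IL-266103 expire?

Base term: filing date + 15 years → 19 June 2031.
Appellate Stay Credit: +586 days → 25 January 2033.
Applicant Delay Offset: −204 days → 5 July 2032.

2032-07-05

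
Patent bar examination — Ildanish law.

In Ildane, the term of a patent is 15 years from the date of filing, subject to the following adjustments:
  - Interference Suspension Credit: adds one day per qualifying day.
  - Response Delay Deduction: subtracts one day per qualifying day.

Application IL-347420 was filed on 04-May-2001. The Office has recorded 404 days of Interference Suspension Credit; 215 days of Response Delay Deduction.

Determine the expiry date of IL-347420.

2016-11-09

Base term: filing date + 15 years → 4 May 2016.
Interference Suspension Credit: +404 days → 12 June 2017.
Response Delay Deduction: −215 days → 9 November 2016.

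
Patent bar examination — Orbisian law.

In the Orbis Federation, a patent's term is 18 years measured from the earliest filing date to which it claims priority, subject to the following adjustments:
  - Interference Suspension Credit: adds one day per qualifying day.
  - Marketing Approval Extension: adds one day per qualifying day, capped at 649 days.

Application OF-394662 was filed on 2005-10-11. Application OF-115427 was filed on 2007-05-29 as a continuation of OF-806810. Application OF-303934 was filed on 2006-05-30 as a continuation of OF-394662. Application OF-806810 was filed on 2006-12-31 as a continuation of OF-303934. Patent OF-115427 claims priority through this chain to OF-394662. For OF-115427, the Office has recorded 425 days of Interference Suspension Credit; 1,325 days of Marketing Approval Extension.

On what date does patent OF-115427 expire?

September 19, 2026

Earliest priority filing: 11 October 2005.
Base term: 11 October 2005 + 18 years → 11 October 2023.
Interference Suspension Credit: +425 days → 9 December 2024.
Marketing Approval Extension: 1325 days claimed exceeds the 649-day cap, so +649 days → 19 September 2026.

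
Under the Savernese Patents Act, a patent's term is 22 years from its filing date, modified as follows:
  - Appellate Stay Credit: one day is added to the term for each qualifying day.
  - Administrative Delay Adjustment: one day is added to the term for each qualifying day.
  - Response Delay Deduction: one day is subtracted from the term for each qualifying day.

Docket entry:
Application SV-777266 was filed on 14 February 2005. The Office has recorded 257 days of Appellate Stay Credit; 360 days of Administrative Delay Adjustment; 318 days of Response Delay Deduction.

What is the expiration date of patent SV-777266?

Base term: filing date + 22 years → 14 February 2027.
Appellate Stay Credit: +257 days → 29 October 2027.
Administrative Delay Adjustment: +360 days → 23 October 2028.
Response Delay Deduction: −318 days → 10 December 2027.

2027-12-10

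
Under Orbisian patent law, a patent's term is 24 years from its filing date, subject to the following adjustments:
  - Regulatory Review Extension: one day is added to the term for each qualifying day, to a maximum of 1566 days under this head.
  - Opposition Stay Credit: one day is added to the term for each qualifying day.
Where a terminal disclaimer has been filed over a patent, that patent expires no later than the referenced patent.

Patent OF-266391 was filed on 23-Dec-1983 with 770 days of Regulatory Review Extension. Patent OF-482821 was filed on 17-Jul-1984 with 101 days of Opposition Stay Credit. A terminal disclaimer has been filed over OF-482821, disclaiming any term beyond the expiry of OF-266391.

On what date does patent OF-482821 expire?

October 26, 2008

Natural term of OF-482821:
  Base: filing + 24 years → 17 July 2008.
  Opposition Stay Credit: +101 days → 26 October 2008.
Expiry of referenced patent OF-266391:
  Base: filing + 24 years → 23 December 2007.
  Regulatory Review Extension: 770 days (within the 1566-day cap) → +770 days → 31 January 2010.
Terminal disclaimer: OF-482821 expires on the earlier of 26 October 2008 and 31 January 2010.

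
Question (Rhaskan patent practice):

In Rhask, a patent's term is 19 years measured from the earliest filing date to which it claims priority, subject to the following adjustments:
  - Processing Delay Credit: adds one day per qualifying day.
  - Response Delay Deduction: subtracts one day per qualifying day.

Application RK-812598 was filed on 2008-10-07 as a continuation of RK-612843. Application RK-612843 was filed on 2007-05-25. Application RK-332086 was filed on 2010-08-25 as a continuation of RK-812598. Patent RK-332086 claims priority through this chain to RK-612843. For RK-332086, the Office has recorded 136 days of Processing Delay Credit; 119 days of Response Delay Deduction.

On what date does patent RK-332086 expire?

Earliest priority filing: 25 May 2007.
Base term: 25 May 2007 + 19 years → 25 May 2026.
Processing Delay Credit: +136 days → 8 October 2026.
Response Delay Deduction: −119 days → 11 June 2026.

2026-06-11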